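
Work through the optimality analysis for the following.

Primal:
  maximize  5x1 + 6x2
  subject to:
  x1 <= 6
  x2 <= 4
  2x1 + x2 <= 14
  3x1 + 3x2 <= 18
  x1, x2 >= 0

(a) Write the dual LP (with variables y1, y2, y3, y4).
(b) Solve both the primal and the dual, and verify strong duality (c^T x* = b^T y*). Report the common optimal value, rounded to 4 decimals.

The standard primal-dual pair for 'max c^T x s.t. A x <= b, x >= 0' is:
  Dual:  min b^T y  s.t.  A^T y >= c,  y >= 0.

So the dual LP is:
  minimize  6y1 + 4y2 + 14y3 + 18y4
  subject to:
    y1 + 2y3 + 3y4 >= 5
    y2 + y3 + 3y4 >= 6
    y1, y2, y3, y4 >= 0

Solving the primal: x* = (2, 4).
  primal value c^T x* = 34.
Solving the dual: y* = (0, 1, 0, 1.6667).
  dual value b^T y* = 34.
Strong duality: c^T x* = b^T y*. Confirmed.

34


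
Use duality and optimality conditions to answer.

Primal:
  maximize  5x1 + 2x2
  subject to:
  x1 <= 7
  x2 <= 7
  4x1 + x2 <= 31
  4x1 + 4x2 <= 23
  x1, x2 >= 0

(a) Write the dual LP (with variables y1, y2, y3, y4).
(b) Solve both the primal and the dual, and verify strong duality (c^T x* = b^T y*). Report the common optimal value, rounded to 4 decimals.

The standard primal-dual pair for 'max c^T x s.t. A x <= b, x >= 0' is:
  Dual:  min b^T y  s.t.  A^T y >= c,  y >= 0.

So the dual LP is:
  minimize  7y1 + 7y2 + 31y3 + 23y4
  subject to:
    y1 + 4y3 + 4y4 >= 5
    y2 + y3 + 4y4 >= 2
    y1, y2, y3, y4 >= 0

Solving the primal: x* = (5.75, 0).
  primal value c^T x* = 28.75.
Solving the dual: y* = (0, 0, 0, 1.25).
  dual value b^T y* = 28.75.
Strong duality: c^T x* = b^T y*. Confirmed.

28.75


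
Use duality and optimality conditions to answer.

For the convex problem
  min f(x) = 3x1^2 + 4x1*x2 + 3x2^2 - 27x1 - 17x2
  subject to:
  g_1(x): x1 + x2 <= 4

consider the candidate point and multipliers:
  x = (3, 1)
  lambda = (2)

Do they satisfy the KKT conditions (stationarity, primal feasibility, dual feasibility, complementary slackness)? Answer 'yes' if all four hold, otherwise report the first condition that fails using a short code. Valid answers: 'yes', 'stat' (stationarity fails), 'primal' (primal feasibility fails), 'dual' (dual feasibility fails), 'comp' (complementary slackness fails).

Gradient of f: grad f(x) = Q x + c = (-5, 1)
Constraint values g_i(x) = a_i^T x - b_i:
  g_1((3, 1)) = 0
Stationarity residual: grad f(x) + sum_i lambda_i a_i = (-3, 3)
  -> stationarity FAILS
Primal feasibility (all g_i <= 0): OK
Dual feasibility (all lambda_i >= 0): OK
Complementary slackness (lambda_i * g_i(x) = 0 for all i): OK

Verdict: the first failing condition is stationarity -> stat.

stat


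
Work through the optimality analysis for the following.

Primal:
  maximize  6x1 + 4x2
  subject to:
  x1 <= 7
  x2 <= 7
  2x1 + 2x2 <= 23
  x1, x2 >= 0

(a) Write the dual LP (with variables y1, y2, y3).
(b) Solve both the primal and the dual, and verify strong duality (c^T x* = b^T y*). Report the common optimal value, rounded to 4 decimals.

The standard primal-dual pair for 'max c^T x s.t. A x <= b, x >= 0' is:
  Dual:  min b^T y  s.t.  A^T y >= c,  y >= 0.

So the dual LP is:
  minimize  7y1 + 7y2 + 23y3
  subject to:
    y1 + 2y3 >= 6
    y2 + 2y3 >= 4
    y1, y2, y3 >= 0

Solving the primal: x* = (7, 4.5).
  primal value c^T x* = 60.
Solving the dual: y* = (2, 0, 2).
  dual value b^T y* = 60.
Strong duality: c^T x* = b^T y*. Confirmed.

60


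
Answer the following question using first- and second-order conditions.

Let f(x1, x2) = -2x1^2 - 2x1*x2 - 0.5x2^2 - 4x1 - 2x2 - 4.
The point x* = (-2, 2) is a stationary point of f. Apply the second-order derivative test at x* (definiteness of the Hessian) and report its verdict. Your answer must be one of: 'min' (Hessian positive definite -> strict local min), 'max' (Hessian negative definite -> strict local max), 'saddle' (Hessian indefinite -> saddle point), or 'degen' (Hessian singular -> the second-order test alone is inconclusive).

Compute the Hessian H = grad^2 f:
  H = [[-4, -2], [-2, -1]]
Verify stationarity: grad f(x*) = H x* + g = (0, 0).
Eigenvalues of H: -5, 0.
H has a zero eigenvalue (singular; negative semidefinite but not definite), so H is neither positive definite, negative definite, nor indefinite. The second-order test alone is inconclusive -> degen.
(Indeed, f is constant along the null direction of H through x*, so x* is not a strict local extremum.)

degen


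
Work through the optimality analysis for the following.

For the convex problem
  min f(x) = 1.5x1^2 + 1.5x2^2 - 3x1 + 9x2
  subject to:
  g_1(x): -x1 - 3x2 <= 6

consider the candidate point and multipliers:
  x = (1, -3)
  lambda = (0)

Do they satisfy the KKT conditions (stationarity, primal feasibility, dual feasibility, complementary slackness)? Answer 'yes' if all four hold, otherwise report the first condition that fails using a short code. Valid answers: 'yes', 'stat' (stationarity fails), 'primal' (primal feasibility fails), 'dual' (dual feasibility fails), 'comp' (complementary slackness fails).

Gradient of f: grad f(x) = Q x + c = (0, 0)
Constraint values g_i(x) = a_i^T x - b_i:
  g_1((1, -3)) = 2
Stationarity residual: grad f(x) + sum_i lambda_i a_i = (0, 0)
  -> stationarity OK
Primal feasibility (all g_i <= 0): FAILS
Dual feasibility (all lambda_i >= 0): OK
Complementary slackness (lambda_i * g_i(x) = 0 for all i): OK

Verdict: the first failing condition is primal_feasibility -> primal.

primal


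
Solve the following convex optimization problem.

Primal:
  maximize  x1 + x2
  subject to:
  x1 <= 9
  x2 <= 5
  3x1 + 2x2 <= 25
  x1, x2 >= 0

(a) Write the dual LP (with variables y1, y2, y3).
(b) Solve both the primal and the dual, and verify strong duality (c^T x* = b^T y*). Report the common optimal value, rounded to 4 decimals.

The standard primal-dual pair for 'max c^T x s.t. A x <= b, x >= 0' is:
  Dual:  min b^T y  s.t.  A^T y >= c,  y >= 0.

So the dual LP is:
  minimize  9y1 + 5y2 + 25y3
  subject to:
    y1 + 3y3 >= 1
    y2 + 2y3 >= 1
    y1, y2, y3 >= 0

Solving the primal: x* = (5, 5).
  primal value c^T x* = 10.
Solving the dual: y* = (0, 0.3333, 0.3333).
  dual value b^T y* = 10.
Strong duality: c^T x* = b^T y*. Confirmed.

10


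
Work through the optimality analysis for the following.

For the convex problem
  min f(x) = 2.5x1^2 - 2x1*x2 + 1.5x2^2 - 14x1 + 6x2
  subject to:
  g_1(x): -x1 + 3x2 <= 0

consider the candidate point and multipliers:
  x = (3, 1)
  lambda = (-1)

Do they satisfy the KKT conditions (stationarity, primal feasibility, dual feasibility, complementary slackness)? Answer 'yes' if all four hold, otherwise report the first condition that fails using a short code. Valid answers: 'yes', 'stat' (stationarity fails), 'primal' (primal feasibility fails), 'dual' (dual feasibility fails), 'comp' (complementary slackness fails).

Gradient of f: grad f(x) = Q x + c = (-1, 3)
Constraint values g_i(x) = a_i^T x - b_i:
  g_1((3, 1)) = 0
Stationarity residual: grad f(x) + sum_i lambda_i a_i = (0, 0)
  -> stationarity OK
Primal feasibility (all g_i <= 0): OK
Dual feasibility (all lambda_i >= 0): FAILS
Complementary slackness (lambda_i * g_i(x) = 0 for all i): OK

Verdict: the first failing condition is dual_feasibility -> dual.

dual


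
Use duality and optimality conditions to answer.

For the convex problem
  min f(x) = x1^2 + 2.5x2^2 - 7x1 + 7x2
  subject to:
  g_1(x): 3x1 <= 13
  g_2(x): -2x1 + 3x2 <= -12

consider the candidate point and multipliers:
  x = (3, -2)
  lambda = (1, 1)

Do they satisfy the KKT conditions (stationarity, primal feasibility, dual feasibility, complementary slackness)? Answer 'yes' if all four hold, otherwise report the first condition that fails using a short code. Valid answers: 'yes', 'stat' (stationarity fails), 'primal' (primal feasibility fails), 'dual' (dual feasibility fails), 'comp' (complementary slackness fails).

Gradient of f: grad f(x) = Q x + c = (-1, -3)
Constraint values g_i(x) = a_i^T x - b_i:
  g_1((3, -2)) = -4
  g_2((3, -2)) = 0
Stationarity residual: grad f(x) + sum_i lambda_i a_i = (0, 0)
  -> stationarity OK
Primal feasibility (all g_i <= 0): OK
Dual feasibility (all lambda_i >= 0): OK
Complementary slackness (lambda_i * g_i(x) = 0 for all i): FAILS

Verdict: the first failing condition is complementary_slackness -> comp.

comp


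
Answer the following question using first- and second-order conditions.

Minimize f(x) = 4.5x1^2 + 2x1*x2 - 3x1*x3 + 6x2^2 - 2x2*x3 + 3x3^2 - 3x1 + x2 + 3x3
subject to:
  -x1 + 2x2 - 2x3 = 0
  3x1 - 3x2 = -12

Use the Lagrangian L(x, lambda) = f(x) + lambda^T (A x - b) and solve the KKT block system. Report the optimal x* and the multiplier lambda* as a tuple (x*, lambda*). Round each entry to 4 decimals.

Form the Lagrangian:
  L(x, lambda) = (1/2) x^T Q x + c^T x + lambda^T (A x - b)
Stationarity (grad_x L = 0): Q x + c + A^T lambda = 0.
Primal feasibility: A x = b.

This gives the KKT block system:
  [ Q   A^T ] [ x     ]   [-c ]
  [ A    0  ] [ lambda ] = [ b ]

Solving the linear system:
  x*      = (-2.0233, 1.9767, 2.9884)
  lambda* = (11.5233, 12.5814)
  f(x*)   = 83.9942

x* = (-2.0233, 1.9767, 2.9884), lambda* = (11.5233, 12.5814)


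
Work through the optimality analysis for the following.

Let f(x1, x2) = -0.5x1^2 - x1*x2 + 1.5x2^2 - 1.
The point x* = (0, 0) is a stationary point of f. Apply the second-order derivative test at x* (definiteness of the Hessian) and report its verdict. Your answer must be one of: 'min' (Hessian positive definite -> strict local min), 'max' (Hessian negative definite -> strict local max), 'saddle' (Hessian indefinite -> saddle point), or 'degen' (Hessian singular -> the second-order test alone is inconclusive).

Compute the Hessian H = grad^2 f:
  H = [[-1, -1], [-1, 3]]
Verify stationarity: grad f(x*) = H x* + g = (0, 0).
Eigenvalues of H: -1.2361, 3.2361.
Eigenvalues have mixed signs, so H is indefinite -> x* is a saddle point.

saddle


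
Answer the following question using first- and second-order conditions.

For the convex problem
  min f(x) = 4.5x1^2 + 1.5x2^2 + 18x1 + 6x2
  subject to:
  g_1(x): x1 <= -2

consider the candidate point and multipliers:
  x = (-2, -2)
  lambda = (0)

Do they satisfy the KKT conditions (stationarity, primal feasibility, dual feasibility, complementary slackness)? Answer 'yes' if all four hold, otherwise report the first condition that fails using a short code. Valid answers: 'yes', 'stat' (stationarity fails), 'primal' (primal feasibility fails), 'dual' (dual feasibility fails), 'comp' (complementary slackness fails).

Gradient of f: grad f(x) = Q x + c = (0, 0)
Constraint values g_i(x) = a_i^T x - b_i:
  g_1((-2, -2)) = 0
Stationarity residual: grad f(x) + sum_i lambda_i a_i = (0, 0)
  -> stationarity OK
Primal feasibility (all g_i <= 0): OK
Dual feasibility (all lambda_i >= 0): OK
Complementary slackness (lambda_i * g_i(x) = 0 for all i): OK

Verdict: yes, KKT holds.

yes


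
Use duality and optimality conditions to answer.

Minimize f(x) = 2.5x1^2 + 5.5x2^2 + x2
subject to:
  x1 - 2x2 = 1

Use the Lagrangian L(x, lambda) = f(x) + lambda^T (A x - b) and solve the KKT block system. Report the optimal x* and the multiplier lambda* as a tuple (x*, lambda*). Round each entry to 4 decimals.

Form the Lagrangian:
  L(x, lambda) = (1/2) x^T Q x + c^T x + lambda^T (A x - b)
Stationarity (grad_x L = 0): Q x + c + A^T lambda = 0.
Primal feasibility: A x = b.

This gives the KKT block system:
  [ Q   A^T ] [ x     ]   [-c ]
  [ A    0  ] [ lambda ] = [ b ]

Solving the linear system:
  x*      = (0.2903, -0.3548)
  lambda* = (-1.4516)
  f(x*)   = 0.5484

x* = (0.2903, -0.3548), lambda* = (-1.4516)


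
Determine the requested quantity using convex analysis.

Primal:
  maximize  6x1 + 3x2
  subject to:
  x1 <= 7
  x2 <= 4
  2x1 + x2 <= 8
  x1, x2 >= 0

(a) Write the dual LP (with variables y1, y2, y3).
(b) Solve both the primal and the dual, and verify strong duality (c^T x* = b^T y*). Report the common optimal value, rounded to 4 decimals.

The standard primal-dual pair for 'max c^T x s.t. A x <= b, x >= 0' is:
  Dual:  min b^T y  s.t.  A^T y >= c,  y >= 0.

So the dual LP is:
  minimize  7y1 + 4y2 + 8y3
  subject to:
    y1 + 2y3 >= 6
    y2 + y3 >= 3
    y1, y2, y3 >= 0

Solving the primal: x* = (4, 0).
  primal value c^T x* = 24.
Solving the dual: y* = (0, 0, 3).
  dual value b^T y* = 24.
Strong duality: c^T x* = b^T y*. Confirmed.

24


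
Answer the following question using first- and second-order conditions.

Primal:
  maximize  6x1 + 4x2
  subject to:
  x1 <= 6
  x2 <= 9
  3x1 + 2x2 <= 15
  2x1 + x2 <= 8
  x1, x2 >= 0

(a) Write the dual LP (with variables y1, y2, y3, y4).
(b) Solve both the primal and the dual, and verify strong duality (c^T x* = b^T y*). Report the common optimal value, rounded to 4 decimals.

The standard primal-dual pair for 'max c^T x s.t. A x <= b, x >= 0' is:
  Dual:  min b^T y  s.t.  A^T y >= c,  y >= 0.

So the dual LP is:
  minimize  6y1 + 9y2 + 15y3 + 8y4
  subject to:
    y1 + 3y3 + 2y4 >= 6
    y2 + 2y3 + y4 >= 4
    y1, y2, y3, y4 >= 0

Solving the primal: x* = (1, 6).
  primal value c^T x* = 30.
Solving the dual: y* = (0, 0, 2, 0).
  dual value b^T y* = 30.
Strong duality: c^T x* = b^T y*. Confirmed.

30


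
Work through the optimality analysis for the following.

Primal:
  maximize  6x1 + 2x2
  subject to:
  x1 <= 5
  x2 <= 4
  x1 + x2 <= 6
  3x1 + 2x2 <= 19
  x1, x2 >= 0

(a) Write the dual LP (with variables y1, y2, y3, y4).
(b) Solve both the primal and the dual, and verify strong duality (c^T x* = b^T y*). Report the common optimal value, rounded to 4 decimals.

The standard primal-dual pair for 'max c^T x s.t. A x <= b, x >= 0' is:
  Dual:  min b^T y  s.t.  A^T y >= c,  y >= 0.

So the dual LP is:
  minimize  5y1 + 4y2 + 6y3 + 19y4
  subject to:
    y1 + y3 + 3y4 >= 6
    y2 + y3 + 2y4 >= 2
    y1, y2, y3, y4 >= 0

Solving the primal: x* = (5, 1).
  primal value c^T x* = 32.
Solving the dual: y* = (4, 0, 2, 0).
  dual value b^T y* = 32.
Strong duality: c^T x* = b^T y*. Confirmed.

32


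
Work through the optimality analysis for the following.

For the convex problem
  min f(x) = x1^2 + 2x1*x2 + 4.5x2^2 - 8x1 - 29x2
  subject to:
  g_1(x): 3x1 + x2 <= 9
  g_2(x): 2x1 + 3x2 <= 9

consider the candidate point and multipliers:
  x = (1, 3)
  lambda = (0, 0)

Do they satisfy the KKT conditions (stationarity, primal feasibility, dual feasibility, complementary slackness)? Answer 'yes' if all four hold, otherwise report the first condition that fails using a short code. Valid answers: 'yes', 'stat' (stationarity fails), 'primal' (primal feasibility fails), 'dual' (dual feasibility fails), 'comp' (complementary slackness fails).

Gradient of f: grad f(x) = Q x + c = (0, 0)
Constraint values g_i(x) = a_i^T x - b_i:
  g_1((1, 3)) = -3
  g_2((1, 3)) = 2
Stationarity residual: grad f(x) + sum_i lambda_i a_i = (0, 0)
  -> stationarity OK
Primal feasibility (all g_i <= 0): FAILS
Dual feasibility (all lambda_i >= 0): OK
Complementary slackness (lambda_i * g_i(x) = 0 for all i): OK

Verdict: the first failing condition is primal_feasibility -> primal.

primal


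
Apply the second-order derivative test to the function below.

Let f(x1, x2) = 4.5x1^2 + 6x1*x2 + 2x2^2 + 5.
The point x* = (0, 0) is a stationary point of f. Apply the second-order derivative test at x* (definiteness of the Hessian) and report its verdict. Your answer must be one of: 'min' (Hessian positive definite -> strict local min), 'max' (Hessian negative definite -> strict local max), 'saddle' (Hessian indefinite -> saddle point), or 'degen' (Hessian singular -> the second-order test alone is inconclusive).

Compute the Hessian H = grad^2 f:
  H = [[9, 6], [6, 4]]
Verify stationarity: grad f(x*) = H x* + g = (0, 0).
Eigenvalues of H: 0, 13.
H has a zero eigenvalue (singular; positive semidefinite but not definite), so H is neither positive definite, negative definite, nor indefinite. The second-order test alone is inconclusive -> degen.
(Indeed, f is constant along the null direction of H through x*, so x* is not a strict local extremum.)

degen


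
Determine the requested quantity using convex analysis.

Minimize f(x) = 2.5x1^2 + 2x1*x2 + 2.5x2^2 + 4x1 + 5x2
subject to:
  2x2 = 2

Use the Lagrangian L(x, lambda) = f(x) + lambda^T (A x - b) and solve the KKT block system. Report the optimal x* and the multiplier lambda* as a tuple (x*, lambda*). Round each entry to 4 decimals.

Form the Lagrangian:
  L(x, lambda) = (1/2) x^T Q x + c^T x + lambda^T (A x - b)
Stationarity (grad_x L = 0): Q x + c + A^T lambda = 0.
Primal feasibility: A x = b.

This gives the KKT block system:
  [ Q   A^T ] [ x     ]   [-c ]
  [ A    0  ] [ lambda ] = [ b ]

Solving the linear system:
  x*      = (-1.2, 1)
  lambda* = (-3.8)
  f(x*)   = 3.9

x* = (-1.2, 1), lambda* = (-3.8)


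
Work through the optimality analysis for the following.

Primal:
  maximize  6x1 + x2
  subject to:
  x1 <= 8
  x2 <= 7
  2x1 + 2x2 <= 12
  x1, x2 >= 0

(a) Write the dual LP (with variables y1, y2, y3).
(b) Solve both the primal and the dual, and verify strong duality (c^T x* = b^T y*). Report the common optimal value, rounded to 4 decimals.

The standard primal-dual pair for 'max c^T x s.t. A x <= b, x >= 0' is:
  Dual:  min b^T y  s.t.  A^T y >= c,  y >= 0.

So the dual LP is:
  minimize  8y1 + 7y2 + 12y3
  subject to:
    y1 + 2y3 >= 6
    y2 + 2y3 >= 1
    y1, y2, y3 >= 0

Solving the primal: x* = (6, 0).
  primal value c^T x* = 36.
Solving the dual: y* = (0, 0, 3).
  dual value b^T y* = 36.
Strong duality: c^T x* = b^T y*. Confirmed.

36


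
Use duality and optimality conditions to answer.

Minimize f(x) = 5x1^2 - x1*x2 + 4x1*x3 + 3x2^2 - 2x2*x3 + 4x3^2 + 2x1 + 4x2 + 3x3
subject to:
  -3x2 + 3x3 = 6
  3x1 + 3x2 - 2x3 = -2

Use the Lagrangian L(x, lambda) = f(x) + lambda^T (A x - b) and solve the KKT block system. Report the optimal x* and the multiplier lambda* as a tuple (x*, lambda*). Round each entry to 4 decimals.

Form the Lagrangian:
  L(x, lambda) = (1/2) x^T Q x + c^T x + lambda^T (A x - b)
Stationarity (grad_x L = 0): Q x + c + A^T lambda = 0.
Primal feasibility: A x = b.

This gives the KKT block system:
  [ Q   A^T ] [ x     ]   [-c ]
  [ A    0  ] [ lambda ] = [ b ]

Solving the linear system:
  x*      = (1.2317, -1.6951, 0.3049)
  lambda* = (-8.4146, -5.7439)
  f(x*)   = 17.7988

x* = (1.2317, -1.6951, 0.3049), lambda* = (-8.4146, -5.7439)


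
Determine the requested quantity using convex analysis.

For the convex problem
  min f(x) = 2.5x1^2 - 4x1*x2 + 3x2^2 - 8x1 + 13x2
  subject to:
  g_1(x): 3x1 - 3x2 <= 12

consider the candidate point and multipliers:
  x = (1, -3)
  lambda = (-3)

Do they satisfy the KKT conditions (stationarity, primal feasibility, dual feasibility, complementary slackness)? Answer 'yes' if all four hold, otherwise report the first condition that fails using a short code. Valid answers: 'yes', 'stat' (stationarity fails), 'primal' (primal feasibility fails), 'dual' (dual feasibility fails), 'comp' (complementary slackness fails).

Gradient of f: grad f(x) = Q x + c = (9, -9)
Constraint values g_i(x) = a_i^T x - b_i:
  g_1((1, -3)) = 0
Stationarity residual: grad f(x) + sum_i lambda_i a_i = (0, 0)
  -> stationarity OK
Primal feasibility (all g_i <= 0): OK
Dual feasibility (all lambda_i >= 0): FAILS
Complementary slackness (lambda_i * g_i(x) = 0 for all i): OK

Verdict: the first failing condition is dual_feasibility -> dual.

dual


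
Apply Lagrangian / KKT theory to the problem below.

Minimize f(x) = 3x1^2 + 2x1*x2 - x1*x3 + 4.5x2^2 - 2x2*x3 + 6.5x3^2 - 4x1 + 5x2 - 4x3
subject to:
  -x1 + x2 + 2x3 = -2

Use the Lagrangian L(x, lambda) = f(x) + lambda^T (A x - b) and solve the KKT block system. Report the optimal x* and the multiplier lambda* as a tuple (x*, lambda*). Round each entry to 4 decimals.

Form the Lagrangian:
  L(x, lambda) = (1/2) x^T Q x + c^T x + lambda^T (A x - b)
Stationarity (grad_x L = 0): Q x + c + A^T lambda = 0.
Primal feasibility: A x = b.

This gives the KKT block system:
  [ Q   A^T ] [ x     ]   [-c ]
  [ A    0  ] [ lambda ] = [ b ]

Solving the linear system:
  x*      = (1.1943, -0.941, 0.0677)
  lambda* = (1.2162)
  f(x*)   = -3.6605

x* = (1.1943, -0.941, 0.0677), lambda* = (1.2162)


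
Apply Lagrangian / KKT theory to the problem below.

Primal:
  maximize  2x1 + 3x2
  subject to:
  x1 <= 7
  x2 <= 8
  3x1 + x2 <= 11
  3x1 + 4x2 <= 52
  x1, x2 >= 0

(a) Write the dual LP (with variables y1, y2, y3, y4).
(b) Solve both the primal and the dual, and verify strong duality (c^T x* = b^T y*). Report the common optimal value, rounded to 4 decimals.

The standard primal-dual pair for 'max c^T x s.t. A x <= b, x >= 0' is:
  Dual:  min b^T y  s.t.  A^T y >= c,  y >= 0.

So the dual LP is:
  minimize  7y1 + 8y2 + 11y3 + 52y4
  subject to:
    y1 + 3y3 + 3y4 >= 2
    y2 + y3 + 4y4 >= 3
    y1, y2, y3, y4 >= 0

Solving the primal: x* = (1, 8).
  primal value c^T x* = 26.
Solving the dual: y* = (0, 2.3333, 0.6667, 0).
  dual value b^T y* = 26.
Strong duality: c^T x* = b^T y*. Confirmed.

26


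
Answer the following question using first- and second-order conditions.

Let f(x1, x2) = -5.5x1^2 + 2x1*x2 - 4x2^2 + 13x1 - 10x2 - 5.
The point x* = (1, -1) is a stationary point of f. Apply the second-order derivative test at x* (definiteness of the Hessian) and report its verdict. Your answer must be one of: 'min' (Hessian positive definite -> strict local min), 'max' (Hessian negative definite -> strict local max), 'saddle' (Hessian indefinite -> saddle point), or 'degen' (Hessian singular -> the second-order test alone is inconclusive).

Compute the Hessian H = grad^2 f:
  H = [[-11, 2], [2, -8]]
Verify stationarity: grad f(x*) = H x* + g = (0, 0).
Eigenvalues of H: -12, -7.
Both eigenvalues < 0, so H is negative definite -> x* is a strict local max.

max


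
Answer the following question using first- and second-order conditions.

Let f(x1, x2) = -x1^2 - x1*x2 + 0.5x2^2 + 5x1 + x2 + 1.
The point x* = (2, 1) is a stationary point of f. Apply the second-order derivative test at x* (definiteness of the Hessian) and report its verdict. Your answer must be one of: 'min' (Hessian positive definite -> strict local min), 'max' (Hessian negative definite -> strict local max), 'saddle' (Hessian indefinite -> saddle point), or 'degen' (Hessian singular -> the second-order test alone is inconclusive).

Compute the Hessian H = grad^2 f:
  H = [[-2, -1], [-1, 1]]
Verify stationarity: grad f(x*) = H x* + g = (0, 0).
Eigenvalues of H: -2.3028, 1.3028.
Eigenvalues have mixed signs, so H is indefinite -> x* is a saddle point.

saddle


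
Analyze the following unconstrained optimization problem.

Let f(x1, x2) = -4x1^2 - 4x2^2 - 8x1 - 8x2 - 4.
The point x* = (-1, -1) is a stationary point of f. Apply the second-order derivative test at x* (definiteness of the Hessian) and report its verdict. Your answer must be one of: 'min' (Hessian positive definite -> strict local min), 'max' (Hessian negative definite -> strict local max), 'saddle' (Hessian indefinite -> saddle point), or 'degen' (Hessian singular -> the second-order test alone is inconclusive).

Compute the Hessian H = grad^2 f:
  H = [[-8, 0], [0, -8]]
Verify stationarity: grad f(x*) = H x* + g = (0, 0).
Eigenvalues of H: -8, -8.
Both eigenvalues < 0, so H is negative definite -> x* is a strict local max.

max


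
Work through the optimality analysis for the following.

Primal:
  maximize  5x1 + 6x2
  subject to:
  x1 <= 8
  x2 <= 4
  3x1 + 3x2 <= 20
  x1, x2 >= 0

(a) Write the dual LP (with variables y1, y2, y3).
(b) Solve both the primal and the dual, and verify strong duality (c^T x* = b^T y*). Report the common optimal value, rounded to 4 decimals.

The standard primal-dual pair for 'max c^T x s.t. A x <= b, x >= 0' is:
  Dual:  min b^T y  s.t.  A^T y >= c,  y >= 0.

So the dual LP is:
  minimize  8y1 + 4y2 + 20y3
  subject to:
    y1 + 3y3 >= 5
    y2 + 3y3 >= 6
    y1, y2, y3 >= 0

Solving the primal: x* = (2.6667, 4).
  primal value c^T x* = 37.3333.
Solving the dual: y* = (0, 1, 1.6667).
  dual value b^T y* = 37.3333.
Strong duality: c^T x* = b^T y*. Confirmed.

37.3333


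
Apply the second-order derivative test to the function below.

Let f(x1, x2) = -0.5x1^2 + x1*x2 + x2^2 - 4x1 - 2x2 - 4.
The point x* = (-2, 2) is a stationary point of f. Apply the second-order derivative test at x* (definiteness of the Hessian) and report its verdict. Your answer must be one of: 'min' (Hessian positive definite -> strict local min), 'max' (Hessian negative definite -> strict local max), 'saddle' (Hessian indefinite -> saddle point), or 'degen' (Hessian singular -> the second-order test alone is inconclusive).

Compute the Hessian H = grad^2 f:
  H = [[-1, 1], [1, 2]]
Verify stationarity: grad f(x*) = H x* + g = (0, 0).
Eigenvalues of H: -1.3028, 2.3028.
Eigenvalues have mixed signs, so H is indefinite -> x* is a saddle point.

saddle


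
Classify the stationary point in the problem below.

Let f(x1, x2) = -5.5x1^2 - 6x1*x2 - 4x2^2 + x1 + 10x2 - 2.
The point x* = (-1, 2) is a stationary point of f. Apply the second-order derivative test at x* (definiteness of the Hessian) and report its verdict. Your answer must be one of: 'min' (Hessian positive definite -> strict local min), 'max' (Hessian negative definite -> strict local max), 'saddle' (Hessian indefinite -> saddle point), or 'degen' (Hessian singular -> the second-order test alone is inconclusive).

Compute the Hessian H = grad^2 f:
  H = [[-11, -6], [-6, -8]]
Verify stationarity: grad f(x*) = H x* + g = (0, 0).
Eigenvalues of H: -15.6847, -3.3153.
Both eigenvalues < 0, so H is negative definite -> x* is a strict local max.

max


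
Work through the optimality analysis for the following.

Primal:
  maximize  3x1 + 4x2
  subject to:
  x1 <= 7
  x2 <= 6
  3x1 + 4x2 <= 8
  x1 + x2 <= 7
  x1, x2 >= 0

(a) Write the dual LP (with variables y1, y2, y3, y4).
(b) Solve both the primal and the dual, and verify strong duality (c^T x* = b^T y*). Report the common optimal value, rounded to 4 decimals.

The standard primal-dual pair for 'max c^T x s.t. A x <= b, x >= 0' is:
  Dual:  min b^T y  s.t.  A^T y >= c,  y >= 0.

So the dual LP is:
  minimize  7y1 + 6y2 + 8y3 + 7y4
  subject to:
    y1 + 3y3 + y4 >= 3
    y2 + 4y3 + y4 >= 4
    y1, y2, y3, y4 >= 0

Solving the primal: x* = (2.6667, 0).
  primal value c^T x* = 8.
Solving the dual: y* = (0, 0, 1, 0).
  dual value b^T y* = 8.
Strong duality: c^T x* = b^T y*. Confirmed.

8


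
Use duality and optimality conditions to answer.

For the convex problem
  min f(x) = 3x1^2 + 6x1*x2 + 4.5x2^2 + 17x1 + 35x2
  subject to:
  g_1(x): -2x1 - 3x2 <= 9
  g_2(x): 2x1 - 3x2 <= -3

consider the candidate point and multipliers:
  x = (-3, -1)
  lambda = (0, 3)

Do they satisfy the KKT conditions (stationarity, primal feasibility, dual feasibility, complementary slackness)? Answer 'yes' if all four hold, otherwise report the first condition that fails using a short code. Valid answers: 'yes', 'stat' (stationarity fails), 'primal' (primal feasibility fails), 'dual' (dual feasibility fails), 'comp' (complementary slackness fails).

Gradient of f: grad f(x) = Q x + c = (-7, 8)
Constraint values g_i(x) = a_i^T x - b_i:
  g_1((-3, -1)) = 0
  g_2((-3, -1)) = 0
Stationarity residual: grad f(x) + sum_i lambda_i a_i = (-1, -1)
  -> stationarity FAILS
Primal feasibility (all g_i <= 0): OK
Dual feasibility (all lambda_i >= 0): OK
Complementary slackness (lambda_i * g_i(x) = 0 for all i): OK

Verdict: the first failing condition is stationarity -> stat.

stat


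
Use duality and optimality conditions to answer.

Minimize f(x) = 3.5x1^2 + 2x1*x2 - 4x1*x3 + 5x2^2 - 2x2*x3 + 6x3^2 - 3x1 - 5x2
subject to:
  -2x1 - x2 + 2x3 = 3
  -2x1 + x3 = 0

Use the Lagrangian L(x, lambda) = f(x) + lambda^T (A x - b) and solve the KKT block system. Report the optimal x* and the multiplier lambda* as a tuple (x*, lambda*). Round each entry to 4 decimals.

Form the Lagrangian:
  L(x, lambda) = (1/2) x^T Q x + c^T x + lambda^T (A x - b)
Stationarity (grad_x L = 0): Q x + c + A^T lambda = 0.
Primal feasibility: A x = b.

This gives the KKT block system:
  [ Q   A^T ] [ x     ]   [-c ]
  [ A    0  ] [ lambda ] = [ b ]

Solving the linear system:
  x*      = (0.9437, -1.1127, 1.8873)
  lambda* = (-18.0141, 14.9296)
  f(x*)   = 28.3873

x* = (0.9437, -1.1127, 1.8873), lambda* = (-18.0141, 14.9296)


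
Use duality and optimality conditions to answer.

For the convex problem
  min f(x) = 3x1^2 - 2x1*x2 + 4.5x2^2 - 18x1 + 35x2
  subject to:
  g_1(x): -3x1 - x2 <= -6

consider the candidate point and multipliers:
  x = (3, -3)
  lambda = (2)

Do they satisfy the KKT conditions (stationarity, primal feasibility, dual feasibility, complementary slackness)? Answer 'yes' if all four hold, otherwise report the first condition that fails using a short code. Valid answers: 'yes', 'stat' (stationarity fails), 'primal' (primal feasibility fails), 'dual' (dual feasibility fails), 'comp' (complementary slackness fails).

Gradient of f: grad f(x) = Q x + c = (6, 2)
Constraint values g_i(x) = a_i^T x - b_i:
  g_1((3, -3)) = 0
Stationarity residual: grad f(x) + sum_i lambda_i a_i = (0, 0)
  -> stationarity OK
Primal feasibility (all g_i <= 0): OK
Dual feasibility (all lambda_i >= 0): OK
Complementary slackness (lambda_i * g_i(x) = 0 for all i): OK

Verdict: yes, KKT holds.

yes


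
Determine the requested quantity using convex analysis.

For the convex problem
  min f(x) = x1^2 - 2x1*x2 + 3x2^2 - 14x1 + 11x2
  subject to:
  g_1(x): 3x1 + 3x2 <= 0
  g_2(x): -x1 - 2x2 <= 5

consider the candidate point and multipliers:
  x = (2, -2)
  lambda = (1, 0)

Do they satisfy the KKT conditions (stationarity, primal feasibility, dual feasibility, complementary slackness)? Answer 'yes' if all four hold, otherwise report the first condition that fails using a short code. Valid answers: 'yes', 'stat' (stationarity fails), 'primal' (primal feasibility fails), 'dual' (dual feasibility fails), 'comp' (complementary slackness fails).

Gradient of f: grad f(x) = Q x + c = (-6, -5)
Constraint values g_i(x) = a_i^T x - b_i:
  g_1((2, -2)) = 0
  g_2((2, -2)) = -3
Stationarity residual: grad f(x) + sum_i lambda_i a_i = (-3, -2)
  -> stationarity FAILS
Primal feasibility (all g_i <= 0): OK
Dual feasibility (all lambda_i >= 0): OK
Complementary slackness (lambda_i * g_i(x) = 0 for all i): OK

Verdict: the first failing condition is stationarity -> stat.

stat


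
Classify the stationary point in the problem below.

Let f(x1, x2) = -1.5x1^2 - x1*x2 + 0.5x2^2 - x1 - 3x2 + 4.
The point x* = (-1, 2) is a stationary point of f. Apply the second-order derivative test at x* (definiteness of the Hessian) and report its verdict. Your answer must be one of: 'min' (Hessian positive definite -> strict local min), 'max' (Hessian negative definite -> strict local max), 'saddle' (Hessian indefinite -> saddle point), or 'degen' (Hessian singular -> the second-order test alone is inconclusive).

Compute the Hessian H = grad^2 f:
  H = [[-3, -1], [-1, 1]]
Verify stationarity: grad f(x*) = H x* + g = (0, 0).
Eigenvalues of H: -3.2361, 1.2361.
Eigenvalues have mixed signs, so H is indefinite -> x* is a saddle point.

saddle


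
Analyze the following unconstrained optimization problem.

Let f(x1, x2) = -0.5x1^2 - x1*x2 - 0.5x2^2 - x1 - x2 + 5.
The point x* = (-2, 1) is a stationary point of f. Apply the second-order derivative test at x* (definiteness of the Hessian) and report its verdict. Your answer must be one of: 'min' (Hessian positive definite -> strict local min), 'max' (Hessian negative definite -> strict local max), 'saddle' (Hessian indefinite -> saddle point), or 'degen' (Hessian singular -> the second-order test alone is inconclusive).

Compute the Hessian H = grad^2 f:
  H = [[-1, -1], [-1, -1]]
Verify stationarity: grad f(x*) = H x* + g = (0, 0).
Eigenvalues of H: -2, 0.
H has a zero eigenvalue (singular; negative semidefinite but not definite), so H is neither positive definite, negative definite, nor indefinite. The second-order test alone is inconclusive -> degen.
(Indeed, f is constant along the null direction of H through x*, so x* is not a strict local extremum.)

degen


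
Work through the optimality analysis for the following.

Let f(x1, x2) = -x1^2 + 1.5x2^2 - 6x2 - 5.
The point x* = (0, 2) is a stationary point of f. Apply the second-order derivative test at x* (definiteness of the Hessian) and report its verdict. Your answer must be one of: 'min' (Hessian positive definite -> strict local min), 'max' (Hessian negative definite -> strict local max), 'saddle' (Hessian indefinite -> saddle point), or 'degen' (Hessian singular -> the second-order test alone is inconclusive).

Compute the Hessian H = grad^2 f:
  H = [[-2, 0], [0, 3]]
Verify stationarity: grad f(x*) = H x* + g = (0, 0).
Eigenvalues of H: -2, 3.
Eigenvalues have mixed signs, so H is indefinite -> x* is a saddle point.

saddle


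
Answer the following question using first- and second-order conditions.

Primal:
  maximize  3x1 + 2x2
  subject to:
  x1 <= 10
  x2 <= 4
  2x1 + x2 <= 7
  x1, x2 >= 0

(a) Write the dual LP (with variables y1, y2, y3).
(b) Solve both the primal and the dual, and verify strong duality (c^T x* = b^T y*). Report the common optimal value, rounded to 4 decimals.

The standard primal-dual pair for 'max c^T x s.t. A x <= b, x >= 0' is:
  Dual:  min b^T y  s.t.  A^T y >= c,  y >= 0.

So the dual LP is:
  minimize  10y1 + 4y2 + 7y3
  subject to:
    y1 + 2y3 >= 3
    y2 + y3 >= 2
    y1, y2, y3 >= 0

Solving the primal: x* = (1.5, 4).
  primal value c^T x* = 12.5.
Solving the dual: y* = (0, 0.5, 1.5).
  dual value b^T y* = 12.5.
Strong duality: c^T x* = b^T y*. Confirmed.

12.5


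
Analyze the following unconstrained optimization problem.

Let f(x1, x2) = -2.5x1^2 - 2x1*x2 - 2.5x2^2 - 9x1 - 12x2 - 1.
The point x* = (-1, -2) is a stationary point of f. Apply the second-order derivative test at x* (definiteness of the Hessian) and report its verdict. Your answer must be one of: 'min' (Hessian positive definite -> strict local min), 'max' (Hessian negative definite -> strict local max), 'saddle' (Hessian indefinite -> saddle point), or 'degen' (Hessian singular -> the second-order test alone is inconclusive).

Compute the Hessian H = grad^2 f:
  H = [[-5, -2], [-2, -5]]
Verify stationarity: grad f(x*) = H x* + g = (0, 0).
Eigenvalues of H: -7, -3.
Both eigenvalues < 0, so H is negative definite -> x* is a strict local max.

max


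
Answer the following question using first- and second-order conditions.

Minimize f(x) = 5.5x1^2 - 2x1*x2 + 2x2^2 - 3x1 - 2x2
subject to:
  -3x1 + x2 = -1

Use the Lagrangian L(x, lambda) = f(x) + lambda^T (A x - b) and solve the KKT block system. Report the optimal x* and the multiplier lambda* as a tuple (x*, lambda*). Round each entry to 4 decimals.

Form the Lagrangian:
  L(x, lambda) = (1/2) x^T Q x + c^T x + lambda^T (A x - b)
Stationarity (grad_x L = 0): Q x + c + A^T lambda = 0.
Primal feasibility: A x = b.

This gives the KKT block system:
  [ Q   A^T ] [ x     ]   [-c ]
  [ A    0  ] [ lambda ] = [ b ]

Solving the linear system:
  x*      = (0.5429, 0.6286)
  lambda* = (0.5714)
  f(x*)   = -1.1571

x* = (0.5429, 0.6286), lambda* = (0.5714)


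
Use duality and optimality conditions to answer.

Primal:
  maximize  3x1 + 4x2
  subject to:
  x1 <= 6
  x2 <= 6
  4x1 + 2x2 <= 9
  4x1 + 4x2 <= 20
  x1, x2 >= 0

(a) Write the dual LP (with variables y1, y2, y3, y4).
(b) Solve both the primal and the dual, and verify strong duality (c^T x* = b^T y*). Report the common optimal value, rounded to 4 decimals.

The standard primal-dual pair for 'max c^T x s.t. A x <= b, x >= 0' is:
  Dual:  min b^T y  s.t.  A^T y >= c,  y >= 0.

So the dual LP is:
  minimize  6y1 + 6y2 + 9y3 + 20y4
  subject to:
    y1 + 4y3 + 4y4 >= 3
    y2 + 2y3 + 4y4 >= 4
    y1, y2, y3, y4 >= 0

Solving the primal: x* = (0, 4.5).
  primal value c^T x* = 18.
Solving the dual: y* = (0, 0, 2, 0).
  dual value b^T y* = 18.
Strong duality: c^T x* = b^T y*. Confirmed.

18


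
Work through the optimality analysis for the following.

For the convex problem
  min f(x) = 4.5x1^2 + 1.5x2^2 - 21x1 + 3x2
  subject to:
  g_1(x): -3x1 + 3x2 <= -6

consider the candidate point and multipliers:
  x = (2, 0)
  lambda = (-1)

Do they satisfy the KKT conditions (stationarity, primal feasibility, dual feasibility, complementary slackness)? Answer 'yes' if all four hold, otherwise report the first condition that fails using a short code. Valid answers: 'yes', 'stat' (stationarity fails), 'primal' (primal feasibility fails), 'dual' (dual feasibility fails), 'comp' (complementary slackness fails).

Gradient of f: grad f(x) = Q x + c = (-3, 3)
Constraint values g_i(x) = a_i^T x - b_i:
  g_1((2, 0)) = 0
Stationarity residual: grad f(x) + sum_i lambda_i a_i = (0, 0)
  -> stationarity OK
Primal feasibility (all g_i <= 0): OK
Dual feasibility (all lambda_i >= 0): FAILS
Complementary slackness (lambda_i * g_i(x) = 0 for all i): OK

Verdict: the first failing condition is dual_feasibility -> dual.

dual


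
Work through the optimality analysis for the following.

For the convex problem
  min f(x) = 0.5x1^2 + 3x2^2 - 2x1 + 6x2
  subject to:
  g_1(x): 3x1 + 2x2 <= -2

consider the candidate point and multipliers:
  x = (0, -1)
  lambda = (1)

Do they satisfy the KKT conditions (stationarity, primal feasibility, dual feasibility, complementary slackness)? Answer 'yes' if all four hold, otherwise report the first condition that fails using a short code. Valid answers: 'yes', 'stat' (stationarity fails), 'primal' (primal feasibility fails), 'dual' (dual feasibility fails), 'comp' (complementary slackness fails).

Gradient of f: grad f(x) = Q x + c = (-2, 0)
Constraint values g_i(x) = a_i^T x - b_i:
  g_1((0, -1)) = 0
Stationarity residual: grad f(x) + sum_i lambda_i a_i = (1, 2)
  -> stationarity FAILS
Primal feasibility (all g_i <= 0): OK
Dual feasibility (all lambda_i >= 0): OK
Complementary slackness (lambda_i * g_i(x) = 0 for all i): OK

Verdict: the first failing condition is stationarity -> stat.

stat


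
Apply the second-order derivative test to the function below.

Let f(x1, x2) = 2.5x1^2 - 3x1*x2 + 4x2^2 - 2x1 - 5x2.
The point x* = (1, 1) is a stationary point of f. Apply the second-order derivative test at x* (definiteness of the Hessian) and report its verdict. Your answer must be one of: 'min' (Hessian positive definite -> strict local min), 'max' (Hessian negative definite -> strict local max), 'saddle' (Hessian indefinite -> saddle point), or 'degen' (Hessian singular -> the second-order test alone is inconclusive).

Compute the Hessian H = grad^2 f:
  H = [[5, -3], [-3, 8]]
Verify stationarity: grad f(x*) = H x* + g = (0, 0).
Eigenvalues of H: 3.1459, 9.8541.
Both eigenvalues > 0, so H is positive definite -> x* is a strict local min.

min


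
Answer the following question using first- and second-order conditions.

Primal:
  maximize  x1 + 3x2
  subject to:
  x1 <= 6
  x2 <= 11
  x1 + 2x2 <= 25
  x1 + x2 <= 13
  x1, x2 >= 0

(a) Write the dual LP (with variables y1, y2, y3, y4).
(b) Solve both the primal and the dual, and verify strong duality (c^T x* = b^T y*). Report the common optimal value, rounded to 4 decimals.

The standard primal-dual pair for 'max c^T x s.t. A x <= b, x >= 0' is:
  Dual:  min b^T y  s.t.  A^T y >= c,  y >= 0.

So the dual LP is:
  minimize  6y1 + 11y2 + 25y3 + 13y4
  subject to:
    y1 + y3 + y4 >= 1
    y2 + 2y3 + y4 >= 3
    y1, y2, y3, y4 >= 0

Solving the primal: x* = (2, 11).
  primal value c^T x* = 35.
Solving the dual: y* = (0, 2, 0, 1).
  dual value b^T y* = 35.
Strong duality: c^T x* = b^T y*. Confirmed.

35


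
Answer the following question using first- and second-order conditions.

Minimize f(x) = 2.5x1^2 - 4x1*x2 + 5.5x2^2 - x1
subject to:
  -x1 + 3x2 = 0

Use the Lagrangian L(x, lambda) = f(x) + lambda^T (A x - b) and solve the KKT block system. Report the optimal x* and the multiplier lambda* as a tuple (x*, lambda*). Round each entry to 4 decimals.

Form the Lagrangian:
  L(x, lambda) = (1/2) x^T Q x + c^T x + lambda^T (A x - b)
Stationarity (grad_x L = 0): Q x + c + A^T lambda = 0.
Primal feasibility: A x = b.

This gives the KKT block system:
  [ Q   A^T ] [ x     ]   [-c ]
  [ A    0  ] [ lambda ] = [ b ]

Solving the linear system:
  x*      = (0.2812, 0.0938)
  lambda* = (0.0313)
  f(x*)   = -0.1406

x* = (0.2812, 0.0938), lambda* = (0.0313)
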